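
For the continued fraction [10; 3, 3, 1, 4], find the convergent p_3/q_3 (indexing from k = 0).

Using pₖ = aₖpₖ₋₁ + pₖ₋₂, qₖ = aₖqₖ₋₁ + qₖ₋₂ (with p₋₁=1, p₋₂=0, q₋₁=0, q₋₂=1):
  k=0: a=10, p=10, q=1
  k=1: a=3, p=31, q=3
  k=2: a=3, p=103, q=10
  k=3: a=1, p=134, q=13

134/13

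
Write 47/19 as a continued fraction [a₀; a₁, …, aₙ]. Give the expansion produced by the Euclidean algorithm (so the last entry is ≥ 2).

[2; 2, 9]

47 = 2·19 + 9
19 = 2·9 + 1
9 = 9·1 + 0  (stop)
So 47/19 = [2; 2, 9].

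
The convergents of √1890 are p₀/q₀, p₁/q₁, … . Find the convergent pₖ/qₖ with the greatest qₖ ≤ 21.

√1890 = [43; 2, 9, 6, 9, 2, 86, …] (period length 6).
Convergents:
  p_0/q_0 = 43/1
  p_1/q_1 = 87/2
  p_2/q_2 = 826/19
  p_3/q_3 = 5043/116
q_2 = 19 ≤ 21 < 116 = q_3, so the answer is 826/19.

826/19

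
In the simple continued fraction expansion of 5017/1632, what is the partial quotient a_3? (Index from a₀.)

5017 = 3·1632 + 121   →  a_0 = 3
1632 = 13·121 + 59   →  a_1 = 13
121 = 2·59 + 3   →  a_2 = 2
59 = 19·3 + 2   →  a_3 = 19

19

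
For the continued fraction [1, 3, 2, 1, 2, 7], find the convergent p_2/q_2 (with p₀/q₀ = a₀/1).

Using pₖ = aₖpₖ₋₁ + pₖ₋₂, qₖ = aₖqₖ₋₁ + qₖ₋₂ (with p₋₁=1, p₋₂=0, q₋₁=0, q₋₂=1):
  k=0: a=1, p=1, q=1
  k=1: a=3, p=4, q=3
  k=2: a=2, p=9, q=7

9/7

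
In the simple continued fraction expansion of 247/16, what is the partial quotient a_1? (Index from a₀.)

247 = 15·16 + 7   →  a_0 = 15
16 = 2·7 + 2   →  a_1 = 2

2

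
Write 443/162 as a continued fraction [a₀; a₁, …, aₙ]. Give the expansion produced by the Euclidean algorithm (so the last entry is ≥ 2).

443 = 2*162 + 119
162 = 1*119 + 43
119 = 2*43 + 33
43 = 1*33 + 10
33 = 3*10 + 3
10 = 3*3 + 1
3 = 3*1 + 0  (stop)
So 443/162 = [2; 1, 2, 1, 3, 3, 3].

[2; 1, 2, 1, 3, 3, 3]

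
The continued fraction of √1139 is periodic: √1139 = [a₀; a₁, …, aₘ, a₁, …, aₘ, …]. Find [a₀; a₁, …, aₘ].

a₀ = ⌊√1139⌋ = 33.
With m₀=0, d₀=1 and mₖ₊₁ = dₖaₖ − mₖ, dₖ₊₁ = (n − mₖ₊₁²)/dₖ, aₖ₊₁ = ⌊(a₀+mₖ₊₁)/dₖ₊₁⌋:
  k=1: m=33, d=50, a=1
  k=2: m=17, d=17, a=2
  k=3: m=17, d=50, a=1
  k=4: m=33, d=1, a=66
d=1 and a=2a₀=66 at k=4, so the next step gives (m, d) = (33, 50) again — its k=1 value — and the period has length 4.

[33; 1, 2, 1, 66]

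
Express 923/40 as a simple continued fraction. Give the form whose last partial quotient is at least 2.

[23; 13, 3]

923 = 23×40 + 3
40 = 13×3 + 1
3 = 3×1 + 0  (stop)
So 923/40 = [23; 13, 3].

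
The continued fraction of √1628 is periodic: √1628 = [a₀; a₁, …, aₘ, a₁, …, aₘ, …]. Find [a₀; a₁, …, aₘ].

[40; 2, 1, 6, 1, 2, 80]

a₀ = ⌊√1628⌋ = 40.
With m₀=0, d₀=1 and mₖ₊₁ = dₖaₖ − mₖ, dₖ₊₁ = (n − mₖ₊₁²)/dₖ, aₖ₊₁ = ⌊(a₀+mₖ₊₁)/dₖ₊₁⌋:
  k=1: m=40, d=28, a=2
  k=2: m=16, d=49, a=1
  k=3: m=33, d=11, a=6
  k=4: m=33, d=49, a=1
  k=5: m=16, d=28, a=2
  k=6: m=40, d=1, a=80
d=1 and a=2a₀=80 at k=6, so the next step gives (m, d) = (40, 28) again — its k=1 value — and the period has length 6.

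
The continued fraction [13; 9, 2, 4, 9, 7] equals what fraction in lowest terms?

Fold from the inside: start with 7/1.
  9 + 1/7 = 64/7
  4 + 7/64 = 263/64
  2 + 64/263 = 590/263
  9 + 263/590 = 5573/590
  13 + 590/5573 = 73039/5573

73039/5573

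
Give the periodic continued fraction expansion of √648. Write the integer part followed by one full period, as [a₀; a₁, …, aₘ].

[25; 2, 5, 6, 5, 2, 50]

a₀ = ⌊√648⌋ = 25.
With m₀=0, d₀=1 and mₖ₊₁ = dₖaₖ − mₖ, dₖ₊₁ = (n − mₖ₊₁²)/dₖ, aₖ₊₁ = ⌊(a₀+mₖ₊₁)/dₖ₊₁⌋:
  k=1: m=25, d=23, a=2
  k=2: m=21, d=9, a=5
  k=3: m=24, d=8, a=6
  k=4: m=24, d=9, a=5
  k=5: m=21, d=23, a=2
  k=6: m=25, d=1, a=50
d=1 and a=2a₀=50 at k=6, so the next step gives (m, d) = (25, 23) again — its k=1 value — and the period has length 6.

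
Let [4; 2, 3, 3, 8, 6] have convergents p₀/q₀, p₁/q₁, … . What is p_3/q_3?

102/23

Using pₖ = aₖpₖ₋₁ + pₖ₋₂, qₖ = aₖqₖ₋₁ + qₖ₋₂ (with p₋₁=1, p₋₂=0, q₋₁=0, q₋₂=1):
  k=0: a=4, p=4, q=1
  k=1: a=2, p=9, q=2
  k=2: a=3, p=31, q=7
  k=3: a=3, p=102, q=23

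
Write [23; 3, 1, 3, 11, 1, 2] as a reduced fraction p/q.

Using pₖ = aₖpₖ₋₁ + pₖ₋₂ and qₖ = aₖqₖ₋₁ + qₖ₋₂:
  k=0: a=23, p=23, q=1
  k=1: a=3, p=70, q=3
  k=2: a=1, p=93, q=4
  k=3: a=3, p=349, q=15
  k=4: a=11, p=3932, q=169
  k=5: a=1, p=4281, q=184
  k=6: a=2, p=12494, q=537

12494/537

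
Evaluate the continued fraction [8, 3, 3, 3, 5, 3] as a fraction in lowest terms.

4633/558

Using pₖ = aₖpₖ₋₁ + pₖ₋₂ and qₖ = aₖqₖ₋₁ + qₖ₋₂:
  k=0: a=8, p=8, q=1
  k=1: a=3, p=25, q=3
  k=2: a=3, p=83, q=10
  k=3: a=3, p=274, q=33
  k=4: a=5, p=1453, q=175
  k=5: a=3, p=4633, q=558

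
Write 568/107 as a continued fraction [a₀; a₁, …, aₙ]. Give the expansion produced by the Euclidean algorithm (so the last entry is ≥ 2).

[5; 3, 4, 8]

568 = 5*107 + 33
107 = 3*33 + 8
33 = 4*8 + 1
8 = 8*1 + 0  (stop)
So 568/107 = [5; 3, 4, 8].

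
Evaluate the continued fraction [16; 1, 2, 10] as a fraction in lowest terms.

Fold from the inside: start with 10/1.
  2 + 1/10 = 21/10
  1 + 10/21 = 31/21
  16 + 21/31 = 517/31

517/31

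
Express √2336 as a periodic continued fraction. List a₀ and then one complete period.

a₀ = ⌊√2336⌋ = 48.

[48; 3, 96]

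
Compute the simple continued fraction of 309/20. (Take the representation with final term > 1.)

309 = 15·20 + 9
20 = 2·9 + 2
9 = 4·2 + 1
2 = 2·1 + 0  (stop)
So 309/20 = [15; 2, 4, 2].

[15; 2, 4, 2]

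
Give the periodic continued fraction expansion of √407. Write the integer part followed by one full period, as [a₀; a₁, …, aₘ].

[20; 5, 1, 2, 1, 5, 40]

a₀ = ⌊√407⌋ = 20.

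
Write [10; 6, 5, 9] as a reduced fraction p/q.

Using pₖ = aₖpₖ₋₁ + pₖ₋₂ and qₖ = aₖqₖ₋₁ + qₖ₋₂:
  k=0: a=10, p=10, q=1
  k=1: a=6, p=61, q=6
  k=2: a=5, p=315, q=31
  k=3: a=9, p=2896, q=285

2896/285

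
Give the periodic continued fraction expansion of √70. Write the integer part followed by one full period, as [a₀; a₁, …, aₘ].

a₀ = ⌊√70⌋ = 8.

[8; 2, 1, 2, 1, 2, 16]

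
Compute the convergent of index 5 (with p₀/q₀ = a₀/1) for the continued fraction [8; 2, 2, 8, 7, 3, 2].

Using pₖ = aₖpₖ₋₁ + pₖ₋₂, qₖ = aₖqₖ₋₁ + qₖ₋₂ (with p₋₁=1, p₋₂=0, q₋₁=0, q₋₂=1):
  k=0: a=8, p=8, q=1
  k=1: a=2, p=17, q=2
  k=2: a=2, p=42, q=5
  k=3: a=8, p=353, q=42
  k=4: a=7, p=2513, q=299
  k=5: a=3, p=7892, q=939

7892/939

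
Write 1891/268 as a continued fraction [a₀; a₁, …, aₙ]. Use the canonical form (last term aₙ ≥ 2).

[7; 17, 1, 6, 2]

1891 = 7×268 + 15
268 = 17×15 + 13
15 = 1×13 + 2
13 = 6×2 + 1
2 = 2×1 + 0  (stop)
So 1891/268 = [7; 17, 1, 6, 2].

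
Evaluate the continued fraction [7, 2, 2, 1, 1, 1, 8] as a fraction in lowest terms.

1217/164

Using pₖ = aₖpₖ₋₁ + pₖ₋₂ and qₖ = aₖqₖ₋₁ + qₖ₋₂:
  k=0: a=7, p=7, q=1
  k=1: a=2, p=15, q=2
  k=2: a=2, p=37, q=5
  k=3: a=1, p=52, q=7
  k=4: a=1, p=89, q=12
  k=5: a=1, p=141, q=19
  k=6: a=8, p=1217, q=164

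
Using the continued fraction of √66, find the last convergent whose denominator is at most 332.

1048/129

√66 = [8; 8, 16, …] (period length 2).
Convergents:
  p_0/q_0 = 8/1
  p_1/q_1 = 65/8
  p_2/q_2 = 1048/129
  p_3/q_3 = 8449/1040
q_2 = 129 ≤ 332 < 1040 = q_3, so the answer is 1048/129.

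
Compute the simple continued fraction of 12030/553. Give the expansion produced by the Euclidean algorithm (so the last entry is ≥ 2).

12030 = 21·553 + 417
553 = 1·417 + 136
417 = 3·136 + 9
136 = 15·9 + 1
9 = 9·1 + 0  (stop)
So 12030/553 = [21; 1, 3, 15, 9].

[21; 1, 3, 15, 9]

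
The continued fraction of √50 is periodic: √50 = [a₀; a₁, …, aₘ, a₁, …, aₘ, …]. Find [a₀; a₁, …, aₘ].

a₀ = ⌊√50⌋ = 7.
With m₀=0, d₀=1 and mₖ₊₁ = dₖaₖ − mₖ, dₖ₊₁ = (n − mₖ₊₁²)/dₖ, aₖ₊₁ = ⌊(a₀+mₖ₊₁)/dₖ₊₁⌋:
  k=1: m=7, d=1, a=14
d=1 and a=2a₀=14 at k=1, so the next step gives (m, d) = (7, 1) again — its k=1 value — and the period has length 1.

[7; 14]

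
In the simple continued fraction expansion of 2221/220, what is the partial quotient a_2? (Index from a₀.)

2

2221 = 10·220 + 21   →  a_0 = 10
220 = 10·21 + 10   →  a_1 = 10
21 = 2·10 + 1   →  a_2 = 2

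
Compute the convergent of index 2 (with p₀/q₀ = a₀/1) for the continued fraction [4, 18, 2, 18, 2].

Using pₖ = aₖpₖ₋₁ + pₖ₋₂, qₖ = aₖqₖ₋₁ + qₖ₋₂ (with p₋₁=1, p₋₂=0, q₋₁=0, q₋₂=1):
  k=0: a=4, p=4, q=1
  k=1: a=18, p=73, q=18
  k=2: a=2, p=150, q=37

150/37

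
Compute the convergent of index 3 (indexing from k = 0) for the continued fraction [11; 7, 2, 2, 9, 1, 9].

412/37

Using pₖ = aₖpₖ₋₁ + pₖ₋₂, qₖ = aₖqₖ₋₁ + qₖ₋₂ (with p₋₁=1, p₋₂=0, q₋₁=0, q₋₂=1):
  k=0: a=11, p=11, q=1
  k=1: a=7, p=78, q=7
  k=2: a=2, p=167, q=15
  k=3: a=2, p=412, q=37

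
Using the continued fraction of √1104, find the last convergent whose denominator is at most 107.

1761/53

√1104 = [33; 4, 2, 2, 2, 4, 66, …] (period length 6).
Convergents:
  p_0/q_0 = 33/1
  p_1/q_1 = 133/4
  p_2/q_2 = 299/9
  p_3/q_3 = 731/22
  p_4/q_4 = 1761/53
  p_5/q_5 = 7775/234
q_4 = 53 ≤ 107 < 234 = q_5, so the answer is 1761/53.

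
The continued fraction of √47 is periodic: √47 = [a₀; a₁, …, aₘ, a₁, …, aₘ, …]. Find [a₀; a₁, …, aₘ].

a₀ = ⌊√47⌋ = 6.
With m₀=0, d₀=1 and mₖ₊₁ = dₖaₖ − mₖ, dₖ₊₁ = (n − mₖ₊₁²)/dₖ, aₖ₊₁ = ⌊(a₀+mₖ₊₁)/dₖ₊₁⌋:
  k=1: m=6, d=11, a=1
  k=2: m=5, d=2, a=5
  k=3: m=5, d=11, a=1
  k=4: m=6, d=1, a=12
d=1 and a=2a₀=12 at k=4, so the next step gives (m, d) = (6, 11) again — its k=1 value — and the period has length 4.

[6; 1, 5, 1, 12]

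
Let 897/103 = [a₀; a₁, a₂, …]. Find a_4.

3

897 = 8·103 + 73   →  a_0 = 8
103 = 1·73 + 30   →  a_1 = 1
73 = 2·30 + 13   →  a_2 = 2
30 = 2·13 + 4   →  a_3 = 2
13 = 3·4 + 1   →  a_4 = 3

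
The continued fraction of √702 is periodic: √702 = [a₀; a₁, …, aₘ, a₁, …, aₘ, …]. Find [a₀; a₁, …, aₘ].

a₀ = ⌊√702⌋ = 26.

[26; 2, 52]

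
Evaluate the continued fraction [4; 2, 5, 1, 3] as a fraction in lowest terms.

223/50

Using pₖ = aₖpₖ₋₁ + pₖ₋₂ and qₖ = aₖqₖ₋₁ + qₖ₋₂:
  k=0: a=4, p=4, q=1
  k=1: a=2, p=9, q=2
  k=2: a=5, p=49, q=11
  k=3: a=1, p=58, q=13
  k=4: a=3, p=223, q=50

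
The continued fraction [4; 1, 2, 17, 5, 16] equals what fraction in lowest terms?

19907/4260

Using pₖ = aₖpₖ₋₁ + pₖ₋₂ and qₖ = aₖqₖ₋₁ + qₖ₋₂:
  k=0: a=4, p=4, q=1
  k=1: a=1, p=5, q=1
  k=2: a=2, p=14, q=3
  k=3: a=17, p=243, q=52
  k=4: a=5, p=1229, q=263
  k=5: a=16, p=19907, q=4260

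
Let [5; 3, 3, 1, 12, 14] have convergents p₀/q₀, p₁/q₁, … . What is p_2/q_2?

53/10

Using pₖ = aₖpₖ₋₁ + pₖ₋₂, qₖ = aₖqₖ₋₁ + qₖ₋₂ (with p₋₁=1, p₋₂=0, q₋₁=0, q₋₂=1):
  k=0: a=5, p=5, q=1
  k=1: a=3, p=16, q=3
  k=2: a=3, p=53, q=10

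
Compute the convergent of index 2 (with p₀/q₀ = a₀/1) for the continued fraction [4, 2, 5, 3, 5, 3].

49/11

Using pₖ = aₖpₖ₋₁ + pₖ₋₂, qₖ = aₖqₖ₋₁ + qₖ₋₂ (with p₋₁=1, p₋₂=0, q₋₁=0, q₋₂=1):
  k=0: a=4, p=4, q=1
  k=1: a=2, p=9, q=2
  k=2: a=5, p=49, q=11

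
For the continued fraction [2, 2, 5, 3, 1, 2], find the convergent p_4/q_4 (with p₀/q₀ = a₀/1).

113/46

Using pₖ = aₖpₖ₋₁ + pₖ₋₂, qₖ = aₖqₖ₋₁ + qₖ₋₂ (with p₋₁=1, p₋₂=0, q₋₁=0, q₋₂=1):
  k=0: a=2, p=2, q=1
  k=1: a=2, p=5, q=2
  k=2: a=5, p=27, q=11
  k=3: a=3, p=86, q=35
  k=4: a=1, p=113, q=46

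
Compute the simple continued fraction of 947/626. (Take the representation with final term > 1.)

[1; 1, 1, 19, 16]

947 = 1*626 + 321
626 = 1*321 + 305
321 = 1*305 + 16
305 = 19*16 + 1
16 = 16*1 + 0  (stop)
So 947/626 = [1; 1, 1, 19, 16].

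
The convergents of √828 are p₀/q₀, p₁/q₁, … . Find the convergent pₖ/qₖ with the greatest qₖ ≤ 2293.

√828 = [28; 1, 3, 2, 3, 1, 56, …] (period length 6).
Convergents:
  p_0/q_0 = 28/1
  p_1/q_1 = 29/1
  p_2/q_2 = 115/4
  p_3/q_3 = 259/9
  p_4/q_4 = 892/31
  p_5/q_5 = 1151/40
  p_6/q_6 = 65348/2271
  p_7/q_7 = 66499/2311
q_6 = 2271 ≤ 2293 < 2311 = q_7, so the answer is 65348/2271.

65348/2271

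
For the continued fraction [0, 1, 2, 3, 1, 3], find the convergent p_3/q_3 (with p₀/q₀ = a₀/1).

Using pₖ = aₖpₖ₋₁ + pₖ₋₂, qₖ = aₖqₖ₋₁ + qₖ₋₂ (with p₋₁=1, p₋₂=0, q₋₁=0, q₋₂=1):
  k=0: a=0, p=0, q=1
  k=1: a=1, p=1, q=1
  k=2: a=2, p=2, q=3
  k=3: a=3, p=7, q=10

7/10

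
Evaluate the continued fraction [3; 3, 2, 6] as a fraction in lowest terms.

Fold from the inside: start with 6/1.
  2 + 1/6 = 13/6
  3 + 6/13 = 45/13
  3 + 13/45 = 148/45

148/45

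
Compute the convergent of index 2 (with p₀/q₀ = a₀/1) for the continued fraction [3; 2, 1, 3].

10/3

Using pₖ = aₖpₖ₋₁ + pₖ₋₂, qₖ = aₖqₖ₋₁ + qₖ₋₂ (with p₋₁=1, p₋₂=0, q₋₁=0, q₋₂=1):
  k=0: a=3, p=3, q=1
  k=1: a=2, p=7, q=2
  k=2: a=1, p=10, q=3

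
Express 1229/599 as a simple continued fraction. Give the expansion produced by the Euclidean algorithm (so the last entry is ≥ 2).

[2; 19, 3, 10]

1229 = 2×599 + 31
599 = 19×31 + 10
31 = 3×10 + 1
10 = 10×1 + 0  (stop)
So 1229/599 = [2; 19, 3, 10].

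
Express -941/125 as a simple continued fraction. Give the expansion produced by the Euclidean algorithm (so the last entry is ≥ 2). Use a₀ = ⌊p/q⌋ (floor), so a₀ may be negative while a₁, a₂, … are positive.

[-8; 2, 8, 2, 3]

-941 = -8·125 + 59
125 = 2·59 + 7
59 = 8·7 + 3
7 = 2·3 + 1
3 = 3·1 + 0  (stop)
So -941/125 = [-8; 2, 8, 2, 3].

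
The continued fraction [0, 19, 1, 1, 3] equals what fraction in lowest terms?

7/137

Using pₖ = aₖpₖ₋₁ + pₖ₋₂ and qₖ = aₖqₖ₋₁ + qₖ₋₂:
  k=0: a=0, p=0, q=1
  k=1: a=19, p=1, q=19
  k=2: a=1, p=1, q=20
  k=3: a=1, p=2, q=39
  k=4: a=3, p=7, q=137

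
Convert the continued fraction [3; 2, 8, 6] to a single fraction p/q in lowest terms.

Fold from the inside: start with 6/1.
  8 + 1/6 = 49/6
  2 + 6/49 = 104/49
  3 + 49/104 = 361/104

361/104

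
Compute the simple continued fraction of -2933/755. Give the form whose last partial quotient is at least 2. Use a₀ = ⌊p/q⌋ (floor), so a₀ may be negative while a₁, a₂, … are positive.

[-4; 8, 1, 2, 9, 3]

-2933 = -4*755 + 87
755 = 8*87 + 59
87 = 1*59 + 28
59 = 2*28 + 3
28 = 9*3 + 1
3 = 3*1 + 0  (stop)
So -2933/755 = [-4; 8, 1, 2, 9, 3].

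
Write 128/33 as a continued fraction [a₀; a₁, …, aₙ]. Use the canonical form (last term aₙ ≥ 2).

[3; 1, 7, 4]

128 = 3×33 + 29
33 = 1×29 + 4
29 = 7×4 + 1
4 = 4×1 + 0  (stop)
So 128/33 = [3; 1, 7, 4].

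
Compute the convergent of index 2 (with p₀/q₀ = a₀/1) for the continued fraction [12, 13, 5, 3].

Using pₖ = aₖpₖ₋₁ + pₖ₋₂, qₖ = aₖqₖ₋₁ + qₖ₋₂ (with p₋₁=1, p₋₂=0, q₋₁=0, q₋₂=1):
  k=0: a=12, p=12, q=1
  k=1: a=13, p=157, q=13
  k=2: a=5, p=797, q=66

797/66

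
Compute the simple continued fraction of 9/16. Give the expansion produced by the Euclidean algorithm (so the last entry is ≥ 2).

[0; 1, 1, 3, 2]

9 = 0×16 + 9
16 = 1×9 + 7
9 = 1×7 + 2
7 = 3×2 + 1
2 = 2×1 + 0  (stop)
So 9/16 = [0; 1, 1, 3, 2].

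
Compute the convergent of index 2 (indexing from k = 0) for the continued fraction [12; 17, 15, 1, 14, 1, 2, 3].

3087/256

Using pₖ = aₖpₖ₋₁ + pₖ₋₂, qₖ = aₖqₖ₋₁ + qₖ₋₂ (with p₋₁=1, p₋₂=0, q₋₁=0, q₋₂=1):
  k=0: a=12, p=12, q=1
  k=1: a=17, p=205, q=17
  k=2: a=15, p=3087, q=256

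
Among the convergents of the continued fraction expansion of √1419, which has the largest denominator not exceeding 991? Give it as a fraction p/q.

√1419 = [37; 1, 2, 37, 2, 1, 74, …] (period length 6).
Convergents:
  p_0/q_0 = 37/1
  p_1/q_1 = 38/1
  p_2/q_2 = 113/3
  p_3/q_3 = 4219/112
  p_4/q_4 = 8551/227
  p_5/q_5 = 12770/339
  p_6/q_6 = 953531/25313
q_5 = 339 ≤ 991 < 25313 = q_6, so the answer is 12770/339.

12770/339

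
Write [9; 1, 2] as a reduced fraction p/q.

Fold from the inside: start with 2/1.
  1 + 1/2 = 3/2
  9 + 2/3 = 29/3

29/3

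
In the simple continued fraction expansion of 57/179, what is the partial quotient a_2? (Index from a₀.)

7

57 = 0·179 + 57   →  a_0 = 0
179 = 3·57 + 8   →  a_1 = 3
57 = 7·8 + 1   →  a_2 = 7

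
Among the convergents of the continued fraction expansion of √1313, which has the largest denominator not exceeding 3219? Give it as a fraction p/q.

44497/1228

√1313 = [36; 4, 4, 72, …] (period length 3).
Convergents:
  p_0/q_0 = 36/1
  p_1/q_1 = 145/4
  p_2/q_2 = 616/17
  p_3/q_3 = 44497/1228
  p_4/q_4 = 178604/4929
q_3 = 1228 ≤ 3219 < 4929 = q_4, so the answer is 44497/1228.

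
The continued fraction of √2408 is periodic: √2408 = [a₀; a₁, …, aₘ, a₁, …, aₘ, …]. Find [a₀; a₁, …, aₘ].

[49; 14, 98]

a₀ = ⌊√2408⌋ = 49.
With m₀=0, d₀=1 and mₖ₊₁ = dₖaₖ − mₖ, dₖ₊₁ = (n − mₖ₊₁²)/dₖ, aₖ₊₁ = ⌊(a₀+mₖ₊₁)/dₖ₊₁⌋:
  k=1: m=49, d=7, a=14
  k=2: m=49, d=1, a=98
d=1 and a=2a₀=98 at k=2, so the next step gives (m, d) = (49, 7) again — its k=1 value — and the period has length 2.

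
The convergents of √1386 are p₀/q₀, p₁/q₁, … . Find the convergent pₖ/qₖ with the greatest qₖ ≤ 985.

21295/572

√1386 = [37; 4, 2, 1, 2, 1, 2, 4, 74, …] (period length 8).
Convergents:
  p_0/q_0 = 37/1
  p_1/q_1 = 149/4
  p_2/q_2 = 335/9
  p_3/q_3 = 484/13
  p_4/q_4 = 1303/35
  p_5/q_5 = 1787/48
  p_6/q_6 = 4877/131
  p_7/q_7 = 21295/572
  p_8/q_8 = 1580707/42459
q_7 = 572 ≤ 985 < 42459 = q_8, so the answer is 21295/572.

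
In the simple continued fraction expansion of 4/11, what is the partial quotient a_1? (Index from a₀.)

2

4 = 0·11 + 4   →  a_0 = 0
11 = 2·4 + 3   →  a_1 = 2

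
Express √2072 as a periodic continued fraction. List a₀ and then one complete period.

a₀ = ⌊√2072⌋ = 45.
With m₀=0, d₀=1 and mₖ₊₁ = dₖaₖ − mₖ, dₖ₊₁ = (n − mₖ₊₁²)/dₖ, aₖ₊₁ = ⌊(a₀+mₖ₊₁)/dₖ₊₁⌋:
  k=1: m=45, d=47, a=1
  k=2: m=2, d=44, a=1
  k=3: m=42, d=7, a=12
  k=4: m=42, d=44, a=1
  k=5: m=2, d=47, a=1
  k=6: m=45, d=1, a=90
d=1 and a=2a₀=90 at k=6, so the next step gives (m, d) = (45, 47) again — its k=1 value — and the period has length 6.

[45; 1, 1, 12, 1, 1, 90]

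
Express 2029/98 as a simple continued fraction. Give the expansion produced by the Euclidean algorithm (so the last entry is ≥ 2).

2029 = 20·98 + 69
98 = 1·69 + 29
69 = 2·29 + 11
29 = 2·11 + 7
11 = 1·7 + 4
7 = 1·4 + 3
4 = 1·3 + 1
3 = 3·1 + 0  (stop)
So 2029/98 = [20; 1, 2, 2, 1, 1, 1, 3].

[20; 1, 2, 2, 1, 1, 1, 3]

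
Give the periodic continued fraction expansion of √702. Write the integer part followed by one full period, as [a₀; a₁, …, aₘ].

a₀ = ⌊√702⌋ = 26.
With m₀=0, d₀=1 and mₖ₊₁ = dₖaₖ − mₖ, dₖ₊₁ = (n − mₖ₊₁²)/dₖ, aₖ₊₁ = ⌊(a₀+mₖ₊₁)/dₖ₊₁⌋:
  k=1: m=26, d=26, a=2
  k=2: m=26, d=1, a=52
d=1 and a=2a₀=52 at k=2, so the next step gives (m, d) = (26, 26) again — its k=1 value — and the period has length 2.

[26; 2, 52]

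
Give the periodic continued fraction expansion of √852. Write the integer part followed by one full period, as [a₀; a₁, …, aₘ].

[29; 5, 3, 2, 4, 2, 3, 5, 58]

a₀ = ⌊√852⌋ = 29.
With m₀=0, d₀=1 and mₖ₊₁ = dₖaₖ − mₖ, dₖ₊₁ = (n − mₖ₊₁²)/dₖ, aₖ₊₁ = ⌊(a₀+mₖ₊₁)/dₖ₊₁⌋:
  k=1: m=29, d=11, a=5
  k=2: m=26, d=16, a=3
  k=3: m=22, d=23, a=2
  k=4: m=24, d=12, a=4
  k=5: m=24, d=23, a=2
  k=6: m=22, d=16, a=3
  k=7: m=26, d=11, a=5
  k=8: m=29, d=1, a=58
d=1 and a=2a₀=58 at k=8, so the next step gives (m, d) = (29, 11) again — its k=1 value — and the period has length 8.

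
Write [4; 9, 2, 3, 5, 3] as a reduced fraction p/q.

Fold from the inside: start with 3/1.
  5 + 1/3 = 16/3
  3 + 3/16 = 51/16
  2 + 16/51 = 118/51
  9 + 51/118 = 1113/118
  4 + 118/1113 = 4570/1113

4570/1113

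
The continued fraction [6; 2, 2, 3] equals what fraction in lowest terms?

109/17

Fold from the inside: start with 3/1.
  2 + 1/3 = 7/3
  2 + 3/7 = 17/7
  6 + 7/17 = 109/17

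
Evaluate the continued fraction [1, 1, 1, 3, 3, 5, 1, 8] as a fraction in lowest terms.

Fold from the inside: start with 8/1.
  1 + 1/8 = 9/8
  5 + 8/9 = 53/9
  3 + 9/53 = 168/53
  3 + 53/168 = 557/168
  1 + 168/557 = 725/557
  1 + 557/725 = 1282/725
  1 + 725/1282 = 2007/1282

2007/1282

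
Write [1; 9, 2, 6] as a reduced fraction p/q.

136/123

Fold from the inside: start with 6/1.
  2 + 1/6 = 13/6
  9 + 6/13 = 123/13
  1 + 13/123 = 136/123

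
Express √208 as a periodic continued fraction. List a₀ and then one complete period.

[14; 2, 2, 1, 2, 2, 28]

a₀ = ⌊√208⌋ = 14.
With m₀=0, d₀=1 and mₖ₊₁ = dₖaₖ − mₖ, dₖ₊₁ = (n − mₖ₊₁²)/dₖ, aₖ₊₁ = ⌊(a₀+mₖ₊₁)/dₖ₊₁⌋:
  k=1: m=14, d=12, a=2
  k=2: m=10, d=9, a=2
  k=3: m=8, d=16, a=1
  k=4: m=8, d=9, a=2
  k=5: m=10, d=12, a=2
  k=6: m=14, d=1, a=28
d=1 and a=2a₀=28 at k=6, so the next step gives (m, d) = (14, 12) again — its k=1 value — and the period has length 6.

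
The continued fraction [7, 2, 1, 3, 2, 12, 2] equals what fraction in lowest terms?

Using pₖ = aₖpₖ₋₁ + pₖ₋₂ and qₖ = aₖqₖ₋₁ + qₖ₋₂:
  k=0: a=7, p=7, q=1
  k=1: a=2, p=15, q=2
  k=2: a=1, p=22, q=3
  k=3: a=3, p=81, q=11
  k=4: a=2, p=184, q=25
  k=5: a=12, p=2289, q=311
  k=6: a=2, p=4762, q=647

4762/647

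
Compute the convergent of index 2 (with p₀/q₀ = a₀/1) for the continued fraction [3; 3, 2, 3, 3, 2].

23/7

Using pₖ = aₖpₖ₋₁ + pₖ₋₂, qₖ = aₖqₖ₋₁ + qₖ₋₂ (with p₋₁=1, p₋₂=0, q₋₁=0, q₋₂=1):
  k=0: a=3, p=3, q=1
  k=1: a=3, p=10, q=3
  k=2: a=2, p=23, q=7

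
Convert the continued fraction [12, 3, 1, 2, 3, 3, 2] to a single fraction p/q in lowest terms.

Using pₖ = aₖpₖ₋₁ + pₖ₋₂ and qₖ = aₖqₖ₋₁ + qₖ₋₂:
  k=0: a=12, p=12, q=1
  k=1: a=3, p=37, q=3
  k=2: a=1, p=49, q=4
  k=3: a=2, p=135, q=11
  k=4: a=3, p=454, q=37
  k=5: a=3, p=1497, q=122
  k=6: a=2, p=3448, q=281

3448/281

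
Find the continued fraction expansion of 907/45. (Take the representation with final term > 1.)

907 = 20·45 + 7
45 = 6·7 + 3
7 = 2·3 + 1
3 = 3·1 + 0  (stop)
So 907/45 = [20; 6, 2, 3].

[20; 6, 2, 3]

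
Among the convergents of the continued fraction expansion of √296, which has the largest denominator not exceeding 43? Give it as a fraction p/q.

671/39

√296 = [17; 4, 1, 7, 1, 4, 34, …] (period length 6).
Convergents:
  p_0/q_0 = 17/1
  p_1/q_1 = 69/4
  p_2/q_2 = 86/5
  p_3/q_3 = 671/39
  p_4/q_4 = 757/44
q_3 = 39 ≤ 43 < 44 = q_4, so the answer is 671/39.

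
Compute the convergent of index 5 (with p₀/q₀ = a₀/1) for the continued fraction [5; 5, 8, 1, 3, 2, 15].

Using pₖ = aₖpₖ₋₁ + pₖ₋₂, qₖ = aₖqₖ₋₁ + qₖ₋₂ (with p₋₁=1, p₋₂=0, q₋₁=0, q₋₂=1):
  k=0: a=5, p=5, q=1
  k=1: a=5, p=26, q=5
  k=2: a=8, p=213, q=41
  k=3: a=1, p=239, q=46
  k=4: a=3, p=930, q=179
  k=5: a=2, p=2099, q=404

2099/404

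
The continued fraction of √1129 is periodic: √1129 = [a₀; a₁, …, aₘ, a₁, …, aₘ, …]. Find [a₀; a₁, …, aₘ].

[33; 1, 1, 1, 1, 66]

a₀ = ⌊√1129⌋ = 33.
With m₀=0, d₀=1 and mₖ₊₁ = dₖaₖ − mₖ, dₖ₊₁ = (n − mₖ₊₁²)/dₖ, aₖ₊₁ = ⌊(a₀+mₖ₊₁)/dₖ₊₁⌋:
  k=1: m=33, d=40, a=1
  k=2: m=7, d=27, a=1
  k=3: m=20, d=27, a=1
  k=4: m=7, d=40, a=1
  k=5: m=33, d=1, a=66
d=1 and a=2a₀=66 at k=5, so the next step gives (m, d) = (33, 40) again — its k=1 value — and the period has length 5.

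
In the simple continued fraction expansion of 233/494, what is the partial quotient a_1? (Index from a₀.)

233 = 0·494 + 233   →  a_0 = 0
494 = 2·233 + 28   →  a_1 = 2

2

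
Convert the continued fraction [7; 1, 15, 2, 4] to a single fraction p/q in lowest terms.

1175/148

Fold from the inside: start with 4/1.
  2 + 1/4 = 9/4
  15 + 4/9 = 139/9
  1 + 9/139 = 148/139
  7 + 139/148 = 1175/148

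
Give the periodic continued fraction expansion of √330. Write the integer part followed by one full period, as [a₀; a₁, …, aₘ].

a₀ = ⌊√330⌋ = 18.
With m₀=0, d₀=1 and mₖ₊₁ = dₖaₖ − mₖ, dₖ₊₁ = (n − mₖ₊₁²)/dₖ, aₖ₊₁ = ⌊(a₀+mₖ₊₁)/dₖ₊₁⌋:
  k=1: m=18, d=6, a=6
  k=2: m=18, d=1, a=36
d=1 and a=2a₀=36 at k=2, so the next step gives (m, d) = (18, 6) again — its k=1 value — and the period has length 2.

[18; 6, 36]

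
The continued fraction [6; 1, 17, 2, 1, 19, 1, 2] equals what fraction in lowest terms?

Fold from the inside: start with 2/1.
  1 + 1/2 = 3/2
  19 + 2/3 = 59/3
  1 + 3/59 = 62/59
  2 + 59/62 = 183/62
  17 + 62/183 = 3173/183
  1 + 183/3173 = 3356/3173
  6 + 3173/3356 = 23309/3356

23309/3356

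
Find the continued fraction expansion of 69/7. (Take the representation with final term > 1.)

[9; 1, 6]

69 = 9*7 + 6
7 = 1*6 + 1
6 = 6*1 + 0  (stop)
So 69/7 = [9; 1, 6].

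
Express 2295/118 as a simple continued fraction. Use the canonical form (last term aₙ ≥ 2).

[19; 2, 4, 2, 2, 2]

2295 = 19×118 + 53
118 = 2×53 + 12
53 = 4×12 + 5
12 = 2×5 + 2
5 = 2×2 + 1
2 = 2×1 + 0  (stop)
So 2295/118 = [19; 2, 4, 2, 2, 2].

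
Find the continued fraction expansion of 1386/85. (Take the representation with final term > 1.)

[16; 3, 3, 1, 2, 2]

1386 = 16×85 + 26
85 = 3×26 + 7
26 = 3×7 + 5
7 = 1×5 + 2
5 = 2×2 + 1
2 = 2×1 + 0  (stop)
So 1386/85 = [16; 3, 3, 1, 2, 2].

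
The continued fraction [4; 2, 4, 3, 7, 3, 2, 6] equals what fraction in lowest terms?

44112/9917

Using pₖ = aₖpₖ₋₁ + pₖ₋₂ and qₖ = aₖqₖ₋₁ + qₖ₋₂:
  k=0: a=4, p=4, q=1
  k=1: a=2, p=9, q=2
  k=2: a=4, p=40, q=9
  k=3: a=3, p=129, q=29
  k=4: a=7, p=943, q=212
  k=5: a=3, p=2958, q=665
  k=6: a=2, p=6859, q=1542
  k=7: a=6, p=44112, q=9917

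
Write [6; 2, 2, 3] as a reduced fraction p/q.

Using pₖ = aₖpₖ₋₁ + pₖ₋₂ and qₖ = aₖqₖ₋₁ + qₖ₋₂:
  k=0: a=6, p=6, q=1
  k=1: a=2, p=13, q=2
  k=2: a=2, p=32, q=5
  k=3: a=3, p=109, q=17

109/17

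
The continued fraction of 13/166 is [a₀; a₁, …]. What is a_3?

13 = 0·166 + 13   →  a_0 = 0
166 = 12·13 + 10   →  a_1 = 12
13 = 1·10 + 3   →  a_2 = 1
10 = 3·3 + 1   →  a_3 = 3

3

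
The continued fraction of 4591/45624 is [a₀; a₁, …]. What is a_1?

9

4591 = 0·45624 + 4591   →  a_0 = 0
45624 = 9·4591 + 4305   →  a_1 = 9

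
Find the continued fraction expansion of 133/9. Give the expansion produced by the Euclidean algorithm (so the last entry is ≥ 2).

133 = 14·9 + 7
9 = 1·7 + 2
7 = 3·2 + 1
2 = 2·1 + 0  (stop)
So 133/9 = [14; 1, 3, 2].

[14; 1, 3, 2]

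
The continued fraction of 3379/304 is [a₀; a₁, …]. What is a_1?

3379 = 11·304 + 35   →  a_0 = 11
304 = 8·35 + 24   →  a_1 = 8

8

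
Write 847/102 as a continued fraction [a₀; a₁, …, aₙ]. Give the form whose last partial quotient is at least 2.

[8; 3, 3, 2, 4]

847 = 8*102 + 31
102 = 3*31 + 9
31 = 3*9 + 4
9 = 2*4 + 1
4 = 4*1 + 0  (stop)
So 847/102 = [8; 3, 3, 2, 4].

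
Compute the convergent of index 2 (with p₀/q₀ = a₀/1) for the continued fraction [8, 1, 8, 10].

80/9

Using pₖ = aₖpₖ₋₁ + pₖ₋₂, qₖ = aₖqₖ₋₁ + qₖ₋₂ (with p₋₁=1, p₋₂=0, q₋₁=0, q₋₂=1):
  k=0: a=8, p=8, q=1
  k=1: a=1, p=9, q=1
  k=2: a=8, p=80, q=9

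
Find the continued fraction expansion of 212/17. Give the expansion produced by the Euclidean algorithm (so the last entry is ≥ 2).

[12; 2, 8]

212 = 12·17 + 8
17 = 2·8 + 1
8 = 8·1 + 0  (stop)
So 212/17 = [12; 2, 8].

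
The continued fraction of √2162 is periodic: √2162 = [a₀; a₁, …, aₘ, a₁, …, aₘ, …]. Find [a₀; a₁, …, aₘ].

[46; 2, 92]

a₀ = ⌊√2162⌋ = 46.
With m₀=0, d₀=1 and mₖ₊₁ = dₖaₖ − mₖ, dₖ₊₁ = (n − mₖ₊₁²)/dₖ, aₖ₊₁ = ⌊(a₀+mₖ₊₁)/dₖ₊₁⌋:
  k=1: m=46, d=46, a=2
  k=2: m=46, d=1, a=92
d=1 and a=2a₀=92 at k=2, so the next step gives (m, d) = (46, 46) again — its k=1 value — and the period has length 2.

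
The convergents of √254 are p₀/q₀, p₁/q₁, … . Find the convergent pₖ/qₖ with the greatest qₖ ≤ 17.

√254 = [15; 1, 14, 1, 30, …] (period length 4).
Convergents:
  p_0/q_0 = 15/1
  p_1/q_1 = 16/1
  p_2/q_2 = 239/15
  p_3/q_3 = 255/16
  p_4/q_4 = 7889/495
q_3 = 16 ≤ 17 < 495 = q_4, so the answer is 255/16.

255/16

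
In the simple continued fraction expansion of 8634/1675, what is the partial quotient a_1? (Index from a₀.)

8634 = 5·1675 + 259   →  a_0 = 5
1675 = 6·259 + 121   →  a_1 = 6

6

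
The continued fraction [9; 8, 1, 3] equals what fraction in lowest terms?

319/35

Fold from the inside: start with 3/1.
  1 + 1/3 = 4/3
  8 + 3/4 = 35/4
  9 + 4/35 = 319/35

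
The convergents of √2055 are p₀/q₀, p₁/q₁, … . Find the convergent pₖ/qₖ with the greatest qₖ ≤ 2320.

36991/816

√2055 = [45; 3, 90, …] (period length 2).
Convergents:
  p_0/q_0 = 45/1
  p_1/q_1 = 136/3
  p_2/q_2 = 12285/271
  p_3/q_3 = 36991/816
  p_4/q_4 = 3341475/73711
q_3 = 816 ≤ 2320 < 73711 = q_4, so the answer is 36991/816.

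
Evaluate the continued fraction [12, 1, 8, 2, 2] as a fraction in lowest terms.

Fold from the inside: start with 2/1.
  2 + 1/2 = 5/2
  8 + 2/5 = 42/5
  1 + 5/42 = 47/42
  12 + 42/47 = 606/47

606/47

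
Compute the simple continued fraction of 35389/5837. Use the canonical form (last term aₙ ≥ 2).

[6; 15, 1, 9, 2, 17]

35389 = 6·5837 + 367
5837 = 15·367 + 332
367 = 1·332 + 35
332 = 9·35 + 17
35 = 2·17 + 1
17 = 17·1 + 0  (stop)
So 35389/5837 = [6; 15, 1, 9, 2, 17].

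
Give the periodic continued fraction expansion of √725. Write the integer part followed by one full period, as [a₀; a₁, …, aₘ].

a₀ = ⌊√725⌋ = 26.

[26; 1, 12, 2, 12, 1, 52]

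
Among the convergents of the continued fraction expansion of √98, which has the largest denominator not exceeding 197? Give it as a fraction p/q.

1871/189

√98 = [9; 1, 8, 1, 18, …] (period length 4).
Convergents:
  p_0/q_0 = 9/1
  p_1/q_1 = 10/1
  p_2/q_2 = 89/9
  p_3/q_3 = 99/10
  p_4/q_4 = 1871/189
  p_5/q_5 = 1970/199
q_4 = 189 ≤ 197 < 199 = q_5, so the answer is 1871/189.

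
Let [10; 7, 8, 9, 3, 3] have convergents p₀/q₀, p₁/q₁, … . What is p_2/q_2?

578/57

Using pₖ = aₖpₖ₋₁ + pₖ₋₂, qₖ = aₖqₖ₋₁ + qₖ₋₂ (with p₋₁=1, p₋₂=0, q₋₁=0, q₋₂=1):
  k=0: a=10, p=10, q=1
  k=1: a=7, p=71, q=7
  k=2: a=8, p=578, q=57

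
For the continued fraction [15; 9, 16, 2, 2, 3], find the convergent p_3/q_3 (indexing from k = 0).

4518/299

Using pₖ = aₖpₖ₋₁ + pₖ₋₂, qₖ = aₖqₖ₋₁ + qₖ₋₂ (with p₋₁=1, p₋₂=0, q₋₁=0, q₋₂=1):
  k=0: a=15, p=15, q=1
  k=1: a=9, p=136, q=9
  k=2: a=16, p=2191, q=145
  k=3: a=2, p=4518, q=299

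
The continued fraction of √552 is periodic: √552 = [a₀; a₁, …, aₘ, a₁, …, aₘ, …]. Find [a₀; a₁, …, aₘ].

a₀ = ⌊√552⌋ = 23.
With m₀=0, d₀=1 and mₖ₊₁ = dₖaₖ − mₖ, dₖ₊₁ = (n − mₖ₊₁²)/dₖ, aₖ₊₁ = ⌊(a₀+mₖ₊₁)/dₖ₊₁⌋:
  k=1: m=23, d=23, a=2
  k=2: m=23, d=1, a=46
d=1 and a=2a₀=46 at k=2, so the next step gives (m, d) = (23, 23) again — its k=1 value — and the period has length 2.

[23; 2, 46]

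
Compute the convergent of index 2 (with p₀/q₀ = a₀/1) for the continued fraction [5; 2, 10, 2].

Using pₖ = aₖpₖ₋₁ + pₖ₋₂, qₖ = aₖqₖ₋₁ + qₖ₋₂ (with p₋₁=1, p₋₂=0, q₋₁=0, q₋₂=1):
  k=0: a=5, p=5, q=1
  k=1: a=2, p=11, q=2
  k=2: a=10, p=115, q=21

115/21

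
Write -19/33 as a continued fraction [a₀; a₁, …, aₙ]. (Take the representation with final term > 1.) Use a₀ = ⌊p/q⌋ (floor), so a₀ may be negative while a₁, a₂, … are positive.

-19 = -1*33 + 14
33 = 2*14 + 5
14 = 2*5 + 4
5 = 1*4 + 1
4 = 4*1 + 0  (stop)
So -19/33 = [-1; 2, 2, 1, 4].

[-1; 2, 2, 1, 4]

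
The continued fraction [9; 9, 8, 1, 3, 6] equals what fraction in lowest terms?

18183/1996

Fold from the inside: start with 6/1.
  3 + 1/6 = 19/6
  1 + 6/19 = 25/19
  8 + 19/25 = 219/25
  9 + 25/219 = 1996/219
  9 + 219/1996 = 18183/1996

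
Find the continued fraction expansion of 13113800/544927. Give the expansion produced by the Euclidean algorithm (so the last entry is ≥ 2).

13113800 = 24×544927 + 35552
544927 = 15×35552 + 11647
35552 = 3×11647 + 611
11647 = 19×611 + 38
611 = 16×38 + 3
38 = 12×3 + 2
3 = 1×2 + 1
2 = 2×1 + 0  (stop)
So 13113800/544927 = [24; 15, 3, 19, 16, 12, 1, 2].

[24; 15, 3, 19, 16, 12, 1, 2]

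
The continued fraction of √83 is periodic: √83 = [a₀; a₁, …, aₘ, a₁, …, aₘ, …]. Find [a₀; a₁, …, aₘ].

[9; 9, 18]

a₀ = ⌊√83⌋ = 9.
With m₀=0, d₀=1 and mₖ₊₁ = dₖaₖ − mₖ, dₖ₊₁ = (n − mₖ₊₁²)/dₖ, aₖ₊₁ = ⌊(a₀+mₖ₊₁)/dₖ₊₁⌋:
  k=1: m=9, d=2, a=9
  k=2: m=9, d=1, a=18
d=1 and a=2a₀=18 at k=2, so the next step gives (m, d) = (9, 2) again — its k=1 value — and the period has length 2.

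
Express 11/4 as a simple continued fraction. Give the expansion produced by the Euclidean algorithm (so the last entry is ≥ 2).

11 = 2×4 + 3
4 = 1×3 + 1
3 = 3×1 + 0  (stop)
So 11/4 = [2; 1, 3].

[2; 1, 3]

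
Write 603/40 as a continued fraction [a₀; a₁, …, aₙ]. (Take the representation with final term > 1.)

603 = 15×40 + 3
40 = 13×3 + 1
3 = 3×1 + 0  (stop)
So 603/40 = [15; 13, 3].

[15; 13, 3]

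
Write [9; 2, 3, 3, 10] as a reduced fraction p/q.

Fold from the inside: start with 10/1.
  3 + 1/10 = 31/10
  3 + 10/31 = 103/31
  2 + 31/103 = 237/103
  9 + 103/237 = 2236/237

2236/237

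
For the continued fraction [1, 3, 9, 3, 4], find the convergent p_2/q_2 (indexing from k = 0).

Using pₖ = aₖpₖ₋₁ + pₖ₋₂, qₖ = aₖqₖ₋₁ + qₖ₋₂ (with p₋₁=1, p₋₂=0, q₋₁=0, q₋₂=1):
  k=0: a=1, p=1, q=1
  k=1: a=3, p=4, q=3
  k=2: a=9, p=37, q=28

37/28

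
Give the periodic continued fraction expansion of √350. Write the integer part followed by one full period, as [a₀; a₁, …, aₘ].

[18; 1, 2, 2, 2, 1, 36]

a₀ = ⌊√350⌋ = 18.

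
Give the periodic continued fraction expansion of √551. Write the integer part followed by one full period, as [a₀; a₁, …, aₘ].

a₀ = ⌊√551⌋ = 23.
With m₀=0, d₀=1 and mₖ₊₁ = dₖaₖ − mₖ, dₖ₊₁ = (n − mₖ₊₁²)/dₖ, aₖ₊₁ = ⌊(a₀+mₖ₊₁)/dₖ₊₁⌋:
  k=1: m=23, d=22, a=2
  k=2: m=21, d=5, a=8
  k=3: m=19, d=38, a=1
  k=4: m=19, d=5, a=8
  k=5: m=21, d=22, a=2
  k=6: m=23, d=1, a=46
d=1 and a=2a₀=46 at k=6, so the next step gives (m, d) = (23, 22) again — its k=1 value — and the period has length 6.

[23; 2, 8, 1, 8, 2, 46]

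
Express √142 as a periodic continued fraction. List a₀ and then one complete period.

[11; 1, 10, 1, 22]

a₀ = ⌊√142⌋ = 11.
With m₀=0, d₀=1 and mₖ₊₁ = dₖaₖ − mₖ, dₖ₊₁ = (n − mₖ₊₁²)/dₖ, aₖ₊₁ = ⌊(a₀+mₖ₊₁)/dₖ₊₁⌋:
  k=1: m=11, d=21, a=1
  k=2: m=10, d=2, a=10
  k=3: m=10, d=21, a=1
  k=4: m=11, d=1, a=22
d=1 and a=2a₀=22 at k=4, so the next step gives (m, d) = (11, 21) again — its k=1 value — and the period has length 4.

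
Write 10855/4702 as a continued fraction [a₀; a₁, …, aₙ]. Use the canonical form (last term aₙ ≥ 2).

[2; 3, 4, 6, 2, 1, 8, 2]

10855 = 2×4702 + 1451
4702 = 3×1451 + 349
1451 = 4×349 + 55
349 = 6×55 + 19
55 = 2×19 + 17
19 = 1×17 + 2
17 = 8×2 + 1
2 = 2×1 + 0  (stop)
So 10855/4702 = [2; 3, 4, 6, 2, 1, 8, 2].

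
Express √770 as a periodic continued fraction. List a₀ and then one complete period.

a₀ = ⌊√770⌋ = 27.
With m₀=0, d₀=1 and mₖ₊₁ = dₖaₖ − mₖ, dₖ₊₁ = (n − mₖ₊₁²)/dₖ, aₖ₊₁ = ⌊(a₀+mₖ₊₁)/dₖ₊₁⌋:
  k=1: m=27, d=41, a=1
  k=2: m=14, d=14, a=2
  k=3: m=14, d=41, a=1
  k=4: m=27, d=1, a=54
d=1 and a=2a₀=54 at k=4, so the next step gives (m, d) = (27, 41) again — its k=1 value — and the period has length 4.

[27; 1, 2, 1, 54]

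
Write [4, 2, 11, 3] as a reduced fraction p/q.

318/71

Using pₖ = aₖpₖ₋₁ + pₖ₋₂ and qₖ = aₖqₖ₋₁ + qₖ₋₂:
  k=0: a=4, p=4, q=1
  k=1: a=2, p=9, q=2
  k=2: a=11, p=103, q=23
  k=3: a=3, p=318, q=71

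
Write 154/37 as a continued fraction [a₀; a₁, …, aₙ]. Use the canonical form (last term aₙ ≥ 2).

[4; 6, 6]

154 = 4×37 + 6
37 = 6×6 + 1
6 = 6×1 + 0  (stop)
So 154/37 = [4; 6, 6].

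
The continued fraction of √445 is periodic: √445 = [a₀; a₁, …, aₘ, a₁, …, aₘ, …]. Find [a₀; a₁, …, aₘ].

[21; 10, 1, 1, 10, 42]

a₀ = ⌊√445⌋ = 21.
With m₀=0, d₀=1 and mₖ₊₁ = dₖaₖ − mₖ, dₖ₊₁ = (n − mₖ₊₁²)/dₖ, aₖ₊₁ = ⌊(a₀+mₖ₊₁)/dₖ₊₁⌋:
  k=1: m=21, d=4, a=10
  k=2: m=19, d=21, a=1
  k=3: m=2, d=21, a=1
  k=4: m=19, d=4, a=10
  k=5: m=21, d=1, a=42
d=1 and a=2a₀=42 at k=5, so the next step gives (m, d) = (21, 4) again — its k=1 value — and the period has length 5.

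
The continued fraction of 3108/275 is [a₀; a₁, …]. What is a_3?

5

3108 = 11·275 + 83   →  a_0 = 11
275 = 3·83 + 26   →  a_1 = 3
83 = 3·26 + 5   →  a_2 = 3
26 = 5·5 + 1   →  a_3 = 5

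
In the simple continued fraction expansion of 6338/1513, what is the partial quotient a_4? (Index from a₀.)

6338 = 4·1513 + 286   →  a_0 = 4
1513 = 5·286 + 83   →  a_1 = 5
286 = 3·83 + 37   →  a_2 = 3
83 = 2·37 + 9   →  a_3 = 2
37 = 4·9 + 1   →  a_4 = 4

4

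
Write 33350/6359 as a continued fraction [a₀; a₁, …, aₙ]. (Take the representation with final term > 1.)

[5; 4, 11, 5, 2, 1, 8]

33350 = 5×6359 + 1555
6359 = 4×1555 + 139
1555 = 11×139 + 26
139 = 5×26 + 9
26 = 2×9 + 8
9 = 1×8 + 1
8 = 8×1 + 0  (stop)
So 33350/6359 = [5; 4, 11, 5, 2, 1, 8].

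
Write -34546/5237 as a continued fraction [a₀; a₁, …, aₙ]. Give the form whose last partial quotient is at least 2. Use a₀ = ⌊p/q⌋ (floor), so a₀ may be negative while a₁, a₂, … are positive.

-34546 = -7*5237 + 2113
5237 = 2*2113 + 1011
2113 = 2*1011 + 91
1011 = 11*91 + 10
91 = 9*10 + 1
10 = 10*1 + 0  (stop)
So -34546/5237 = [-7; 2, 2, 11, 9, 10].

[-7; 2, 2, 11, 9, 10]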